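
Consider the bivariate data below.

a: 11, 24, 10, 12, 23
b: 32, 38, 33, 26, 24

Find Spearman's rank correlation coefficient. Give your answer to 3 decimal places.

0.000

Rank a: 2, 5, 1, 3, 4
Rank b: 3, 5, 4, 2, 1
d = rank(a) − rank(b): -1, 0, -3, 1, 3; Σd² = 20
ρ = 1 − 6Σd² / [n(n²−1)] = 1 − 6×20 / (5×24) = 1 − 120/120 ≈ 0.000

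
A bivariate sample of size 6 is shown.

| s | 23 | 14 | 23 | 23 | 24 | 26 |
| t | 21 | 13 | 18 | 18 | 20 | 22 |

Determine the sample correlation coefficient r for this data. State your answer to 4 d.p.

n = 6, Σs = 133, Σt = 112, Σs² = 3035, Σt² = 2142, Σst = 2545
nΣst − ΣsΣt = 15270 − 14896 = 374
nΣs² − (Σs)² = 18210 − 17689 = 521; nΣt² − (Σt)² = 12852 − 12544 = 308
r = 374 / √(521 × 308) = 374 / 400.5846 ≈ 0.9336

0.9336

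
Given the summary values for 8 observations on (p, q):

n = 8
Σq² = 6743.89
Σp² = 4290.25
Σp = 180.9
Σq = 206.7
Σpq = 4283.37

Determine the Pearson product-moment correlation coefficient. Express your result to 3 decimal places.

-0.738

r = (nΣpq − ΣpΣq) / √[(nΣp² − (Σp)²)(nΣq² − (Σq)²)]
Numerator: 8×4283.37 − 180.9×206.7 = -3125.07
Denominator: √[(34322 − 32724.81)(53951.12 − 42724.89)] = √[1597.19 × 11226.23] = 4234.4329
r = -3125.07 / 4234.4329 ≈ -0.738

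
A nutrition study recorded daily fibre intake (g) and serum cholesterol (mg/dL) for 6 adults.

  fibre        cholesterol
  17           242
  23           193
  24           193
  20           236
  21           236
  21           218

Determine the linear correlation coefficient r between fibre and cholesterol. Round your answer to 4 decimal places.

n = 6, Σx = 126, Σy = 1318, Σx² = 2676, Σy² = 291978, Σxy = 27439
nΣxy − ΣxΣy = 164634 − 166068 = -1434
nΣx² − (Σx)² = 16056 − 15876 = 180; nΣy² − (Σy)² = 1751868 − 1737124 = 14744
r = -1434 / √(180 × 14744) = -1434 / 1629.0856 ≈ -0.8802

-0.8802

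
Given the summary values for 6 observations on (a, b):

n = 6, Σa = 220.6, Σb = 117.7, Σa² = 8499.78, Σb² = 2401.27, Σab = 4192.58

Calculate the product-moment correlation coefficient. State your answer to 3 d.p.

-0.711

r = (nΣab − ΣaΣb) / √[(nΣa² − (Σa)²)(nΣb² − (Σb)²)]
Numerator: 6×4192.58 − 220.6×117.7 = -809.14
Denominator: √[(50998.68 − 48664.36)(14407.62 − 13853.29)] = √[2334.32 × 554.33] = 1137.5340
r = -809.14 / 1137.5340 ≈ -0.711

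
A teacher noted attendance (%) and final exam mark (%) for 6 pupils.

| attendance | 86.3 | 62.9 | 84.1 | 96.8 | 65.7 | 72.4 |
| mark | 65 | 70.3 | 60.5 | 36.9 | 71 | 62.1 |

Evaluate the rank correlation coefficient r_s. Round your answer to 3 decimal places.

Rank attendance: 5, 1, 4, 6, 2, 3
Rank mark: 4, 5, 2, 1, 6, 3
d = rank(attendance) − rank(mark): 1, -4, 2, 5, -4, 0; Σd² = 62
ρ = 1 − 6Σd² / [n(n²−1)] = 1 − 6×62 / (6×35) = 1 − 372/210 ≈ -0.771

-0.771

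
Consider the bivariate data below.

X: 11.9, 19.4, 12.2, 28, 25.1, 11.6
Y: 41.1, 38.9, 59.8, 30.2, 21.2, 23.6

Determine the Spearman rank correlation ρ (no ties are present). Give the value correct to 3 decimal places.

-0.257

Rank X: 2, 4, 3, 6, 5, 1
Rank Y: 5, 4, 6, 3, 1, 2
d = rank(X) − rank(Y): -3, 0, -3, 3, 4, -1; Σd² = 44
ρ = 1 − 6Σd² / [n(n²−1)] = 1 − 6×44 / (6×35) = 1 − 264/210 ≈ -0.257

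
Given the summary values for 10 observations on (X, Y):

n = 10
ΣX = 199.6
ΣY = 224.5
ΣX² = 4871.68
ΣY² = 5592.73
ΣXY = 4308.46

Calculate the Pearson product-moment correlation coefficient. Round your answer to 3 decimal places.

-0.246

r = (nΣXY − ΣXΣY) / √[(nΣX² − (ΣX)²)(nΣY² − (ΣY)²)]
Numerator: 10×4308.46 − 199.6×224.5 = -1725.6
Denominator: √[(48716.8 − 39840.16)(55927.3 − 50400.25)] = √[8876.64 × 5527.05] = 7004.4010
r = -1725.6 / 7004.4010 ≈ -0.246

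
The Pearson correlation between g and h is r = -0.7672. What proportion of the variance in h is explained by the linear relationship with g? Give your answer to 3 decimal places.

r² = (-0.7672)² = 0.589

0.589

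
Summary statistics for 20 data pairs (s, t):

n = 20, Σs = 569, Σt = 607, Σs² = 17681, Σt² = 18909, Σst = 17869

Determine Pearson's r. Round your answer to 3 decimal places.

r = (nΣst − ΣsΣt) / √[(nΣs² − (Σs)²)(nΣt² − (Σt)²)]
Numerator: 20×17869 − 569×607 = 11997
Denominator: √[(353620 − 323761)(378180 − 368449)] = √[29859 × 9731] = 17045.7599
r = 11997 / 17045.7599 ≈ 0.704

0.704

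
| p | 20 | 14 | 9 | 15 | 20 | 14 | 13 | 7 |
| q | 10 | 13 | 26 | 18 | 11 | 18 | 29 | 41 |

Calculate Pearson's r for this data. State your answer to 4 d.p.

n = 8, Σp = 112, Σq = 166, Σp² = 1716, Σq² = 4236, Σpq = 2022
nΣpq − ΣpΣq = 16176 − 18592 = -2416
nΣp² − (Σp)² = 13728 − 12544 = 1184; nΣq² − (Σq)² = 33888 − 27556 = 6332
r = -2416 / √(1184 × 6332) = -2416 / 2738.0811 ≈ -0.8824

-0.8824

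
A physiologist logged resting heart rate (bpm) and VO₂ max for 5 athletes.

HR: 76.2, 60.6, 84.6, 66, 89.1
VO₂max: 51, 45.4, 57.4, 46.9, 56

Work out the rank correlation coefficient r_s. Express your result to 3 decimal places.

Rank HR: 3, 1, 4, 2, 5
Rank VO₂max: 3, 1, 5, 2, 4
d = rank(HR) − rank(VO₂max): 0, 0, -1, 0, 1; Σd² = 2
ρ = 1 − 6Σd² / [n(n²−1)] = 1 − 6×2 / (5×24) = 1 − 12/120 ≈ 0.900

0.900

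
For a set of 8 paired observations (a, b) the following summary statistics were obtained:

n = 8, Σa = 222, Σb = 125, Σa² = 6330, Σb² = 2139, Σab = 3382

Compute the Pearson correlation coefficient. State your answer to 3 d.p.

r = (nΣab − ΣaΣb) / √[(nΣa² − (Σa)²)(nΣb² − (Σb)²)]
Numerator: 8×3382 − 222×125 = -694
Denominator: √[(50640 − 49284)(17112 − 15625)] = √[1356 × 1487] = 1419.9901
r = -694 / 1419.9901 ≈ -0.489

-0.489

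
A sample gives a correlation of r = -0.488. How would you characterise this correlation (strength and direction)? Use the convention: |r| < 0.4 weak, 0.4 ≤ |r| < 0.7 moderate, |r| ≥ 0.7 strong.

moderate negative

r = -0.488 < 0 so the relationship is negative.
|r| = 0.488, which falls in the moderate range.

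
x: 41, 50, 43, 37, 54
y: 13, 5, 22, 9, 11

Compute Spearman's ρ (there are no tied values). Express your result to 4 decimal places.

Rank x: 2, 4, 3, 1, 5
Rank y: 4, 1, 5, 2, 3
d = rank(x) − rank(y): -2, 3, -2, -1, 2; Σd² = 22
ρ = 1 − 6Σd² / [n(n²−1)] = 1 − 6×22 / (5×24) = 1 − 132/120 ≈ -0.1000

-0.1000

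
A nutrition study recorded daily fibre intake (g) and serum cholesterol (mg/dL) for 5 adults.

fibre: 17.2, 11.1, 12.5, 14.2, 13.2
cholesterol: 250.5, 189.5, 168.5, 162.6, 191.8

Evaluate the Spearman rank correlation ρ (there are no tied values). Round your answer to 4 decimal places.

0.3000

Rank fibre: 5, 1, 2, 4, 3
Rank cholesterol: 5, 3, 2, 1, 4
d = rank(fibre) − rank(cholesterol): 0, -2, 0, 3, -1; Σd² = 14
ρ = 1 − 6Σd² / [n(n²−1)] = 1 − 6×14 / (5×24) = 1 − 84/120 ≈ 0.3000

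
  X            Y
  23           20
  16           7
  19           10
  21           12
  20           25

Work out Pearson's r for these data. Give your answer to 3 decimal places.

0.632

n = 5, ΣX = 99, ΣY = 74, ΣX² = 1987, ΣY² = 1318, ΣXY = 1514
nΣXY − ΣXΣY = 7570 − 7326 = 244
nΣX² − (ΣX)² = 9935 − 9801 = 134; nΣY² − (ΣY)² = 6590 − 5476 = 1114
r = 244 / √(134 × 1114) = 244 / 386.3625 ≈ 0.632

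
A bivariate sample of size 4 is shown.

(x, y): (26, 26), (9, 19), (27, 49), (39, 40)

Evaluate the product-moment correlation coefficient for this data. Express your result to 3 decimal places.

n = 4, Σx = 101, Σy = 134, Σx² = 3007, Σy² = 5038, Σxy = 3730
nΣxy − ΣxΣy = 14920 − 13534 = 1386
nΣx² − (Σx)² = 12028 − 10201 = 1827; nΣy² − (Σy)² = 20152 − 17956 = 2196
r = 1386 / √(1827 × 2196) = 1386 / 2003.0207 ≈ 0.692

0.692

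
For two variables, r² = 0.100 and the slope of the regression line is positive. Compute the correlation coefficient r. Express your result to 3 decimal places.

|r| = √0.100 = 0.316
The association is positive, so r = 0.316.

0.316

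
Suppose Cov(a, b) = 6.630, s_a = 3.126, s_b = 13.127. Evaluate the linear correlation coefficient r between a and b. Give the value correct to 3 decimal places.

0.162

r = Cov(a,b) / (s_a · s_b) = 6.630 / (3.126 × 13.127)
  = 6.630 / 41.0350 ≈ 0.162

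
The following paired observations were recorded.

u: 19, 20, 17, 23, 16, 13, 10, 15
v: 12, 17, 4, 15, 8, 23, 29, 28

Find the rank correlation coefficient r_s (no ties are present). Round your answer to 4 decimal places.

Rank u: 6, 7, 5, 8, 4, 2, 1, 3
Rank v: 3, 5, 1, 4, 2, 6, 8, 7
d = rank(u) − rank(v): 3, 2, 4, 4, 2, -4, -7, -4; Σd² = 130
ρ = 1 − 6Σd² / [n(n²−1)] = 1 − 6×130 / (8×63) = 1 − 780/504 ≈ -0.5476

-0.5476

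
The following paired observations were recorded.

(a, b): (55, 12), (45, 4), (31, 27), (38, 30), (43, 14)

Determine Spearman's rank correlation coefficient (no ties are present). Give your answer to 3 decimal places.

Rank a: 5, 4, 1, 2, 3
Rank b: 2, 1, 4, 5, 3
d = rank(a) − rank(b): 3, 3, -3, -3, 0; Σd² = 36
ρ = 1 − 6Σd² / [n(n²−1)] = 1 − 6×36 / (5×24) = 1 − 216/120 ≈ -0.800

-0.800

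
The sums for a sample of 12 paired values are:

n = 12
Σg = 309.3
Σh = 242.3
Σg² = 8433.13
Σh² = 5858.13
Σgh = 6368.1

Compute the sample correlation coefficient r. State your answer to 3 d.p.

r = (nΣgh − ΣgΣh) / √[(nΣg² − (Σg)²)(nΣh² − (Σh)²)]
Numerator: 12×6368.1 − 309.3×242.3 = 1473.81
Denominator: √[(101197.56 − 95666.49)(70297.56 − 58709.29)] = √[5531.07 × 11588.27] = 8005.9686
r = 1473.81 / 8005.9686 ≈ 0.184

0.184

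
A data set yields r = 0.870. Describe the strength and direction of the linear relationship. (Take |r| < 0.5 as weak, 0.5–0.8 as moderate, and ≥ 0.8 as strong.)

r = 0.870 > 0 so the relationship is positive.
|r| = 0.870, which falls in the strong range.

strong positive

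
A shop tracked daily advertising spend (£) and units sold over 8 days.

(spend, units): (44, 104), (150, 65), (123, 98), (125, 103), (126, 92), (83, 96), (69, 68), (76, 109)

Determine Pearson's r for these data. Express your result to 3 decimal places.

n = 8, Σx = 796, Σy = 735, Σx² = 88492, Σy² = 69439, Σxy = 71791
nΣxy − ΣxΣy = 574328 − 585060 = -10732
nΣx² − (Σx)² = 707936 − 633616 = 74320; nΣy² − (Σy)² = 555512 − 540225 = 15287
r = -10732 / √(74320 × 15287) = -10732 / 33706.5252 ≈ -0.318

-0.318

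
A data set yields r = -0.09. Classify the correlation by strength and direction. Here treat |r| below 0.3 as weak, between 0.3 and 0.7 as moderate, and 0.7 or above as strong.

r = -0.09 < 0 so the relationship is negative.
|r| = 0.09, which falls in the weak range.

weak negative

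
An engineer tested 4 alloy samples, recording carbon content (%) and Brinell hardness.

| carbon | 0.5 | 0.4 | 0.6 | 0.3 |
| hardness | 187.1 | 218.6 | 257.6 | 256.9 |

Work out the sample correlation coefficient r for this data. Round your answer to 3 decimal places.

n = 4, Σx = 1.8, Σy = 920.2, Σx² = 0.86, Σy² = 215147.74, Σxy = 412.62
nΣxy − ΣxΣy = 1650.48 − 1656.36 = -5.88
nΣx² − (Σx)² = 3.44 − 3.24 = 0.2; nΣy² − (Σy)² = 860590.96 − 846768.04 = 13822.92
r = -5.88 / √(0.2 × 13822.92) = -5.88 / 52.5793 ≈ -0.112

-0.112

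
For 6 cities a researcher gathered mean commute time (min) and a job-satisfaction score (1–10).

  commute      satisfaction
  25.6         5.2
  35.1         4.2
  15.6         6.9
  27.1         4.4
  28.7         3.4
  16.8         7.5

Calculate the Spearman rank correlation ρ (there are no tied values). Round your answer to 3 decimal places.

Rank commute: 3, 6, 1, 4, 5, 2
Rank satisfaction: 4, 2, 5, 3, 1, 6
d = rank(commute) − rank(satisfaction): -1, 4, -4, 1, 4, -4; Σd² = 66
ρ = 1 − 6Σd² / [n(n²−1)] = 1 − 6×66 / (6×35) = 1 − 396/210 ≈ -0.886

-0.886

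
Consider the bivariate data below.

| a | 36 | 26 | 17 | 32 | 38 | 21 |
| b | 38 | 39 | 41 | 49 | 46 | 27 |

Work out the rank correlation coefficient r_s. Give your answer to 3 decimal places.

0.314

Rank a: 5, 3, 1, 4, 6, 2
Rank b: 2, 3, 4, 6, 5, 1
d = rank(a) − rank(b): 3, 0, -3, -2, 1, 1; Σd² = 24
ρ = 1 − 6Σd² / [n(n²−1)] = 1 − 6×24 / (6×35) = 1 − 144/210 ≈ 0.314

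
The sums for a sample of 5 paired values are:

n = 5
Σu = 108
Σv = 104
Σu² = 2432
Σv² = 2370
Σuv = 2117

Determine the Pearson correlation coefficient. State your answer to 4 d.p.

-0.9034

r = (nΣuv − ΣuΣv) / √[(nΣu² − (Σu)²)(nΣv² − (Σv)²)]
Numerator: 5×2117 − 108×104 = -647
Denominator: √[(12160 − 11664)(11850 − 10816)] = √[496 × 1034] = 716.1452
r = -647 / 716.1452 ≈ -0.9034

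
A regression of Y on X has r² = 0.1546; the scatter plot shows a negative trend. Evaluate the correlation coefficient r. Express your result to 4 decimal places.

|r| = √0.1546 = 0.3932
The association is negative, so r = −0.3932.

-0.3932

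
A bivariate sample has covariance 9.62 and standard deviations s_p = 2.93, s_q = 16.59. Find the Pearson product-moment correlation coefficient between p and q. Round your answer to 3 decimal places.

r = Cov(p,q) / (s_p · s_q) = 9.62 / (2.93 × 16.59)
  = 9.62 / 48.6087 ≈ 0.198

0.198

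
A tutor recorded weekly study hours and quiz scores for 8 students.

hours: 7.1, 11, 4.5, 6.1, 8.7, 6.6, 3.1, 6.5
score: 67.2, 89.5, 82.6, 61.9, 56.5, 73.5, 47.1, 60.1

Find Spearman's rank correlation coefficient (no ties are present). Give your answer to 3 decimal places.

Rank hours: 6, 8, 2, 3, 7, 5, 1, 4
Rank score: 5, 8, 7, 4, 2, 6, 1, 3
d = rank(hours) − rank(score): 1, 0, -5, -1, 5, -1, 0, 1; Σd² = 54
ρ = 1 − 6Σd² / [n(n²−1)] = 1 − 6×54 / (8×63) = 1 − 324/504 ≈ 0.357

0.357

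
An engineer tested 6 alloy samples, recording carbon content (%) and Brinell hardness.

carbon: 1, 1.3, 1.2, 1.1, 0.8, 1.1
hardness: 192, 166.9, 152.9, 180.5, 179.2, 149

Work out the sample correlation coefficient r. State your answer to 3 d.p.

-0.501

n = 6, Σx = 6.5, Σy = 1020.5, Σx² = 7.19, Σy² = 174991.91, Σxy = 1098.26
nΣxy − ΣxΣy = 6589.56 − 6633.25 = -43.69
nΣx² − (Σx)² = 43.14 − 42.25 = 0.89; nΣy² − (Σy)² = 1049951.46 − 1041420.25 = 8531.21
r = -43.69 / √(0.89 × 8531.21) = -43.69 / 87.1365 ≈ -0.501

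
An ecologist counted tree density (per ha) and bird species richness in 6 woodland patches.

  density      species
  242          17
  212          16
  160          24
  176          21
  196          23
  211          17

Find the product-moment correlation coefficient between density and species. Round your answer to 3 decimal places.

n = 6, Σx = 1197, Σy = 118, Σx² = 243021, Σy² = 2380, Σxy = 23137
nΣxy − ΣxΣy = 138822 − 141246 = -2424
nΣx² − (Σx)² = 1458126 − 1432809 = 25317; nΣy² − (Σy)² = 14280 − 13924 = 356
r = -2424 / √(25317 × 356) = -2424 / 3002.1412 ≈ -0.807

-0.807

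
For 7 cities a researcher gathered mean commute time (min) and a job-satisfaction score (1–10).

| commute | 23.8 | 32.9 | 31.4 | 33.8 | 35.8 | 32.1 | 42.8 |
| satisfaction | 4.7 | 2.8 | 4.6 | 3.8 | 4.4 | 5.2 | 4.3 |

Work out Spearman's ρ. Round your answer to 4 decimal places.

Rank commute: 1, 4, 2, 5, 6, 3, 7
Rank satisfaction: 6, 1, 5, 2, 4, 7, 3
d = rank(commute) − rank(satisfaction): -5, 3, -3, 3, 2, -4, 4; Σd² = 88
ρ = 1 − 6Σd² / [n(n²−1)] = 1 − 6×88 / (7×48) = 1 − 528/336 ≈ -0.5714

-0.5714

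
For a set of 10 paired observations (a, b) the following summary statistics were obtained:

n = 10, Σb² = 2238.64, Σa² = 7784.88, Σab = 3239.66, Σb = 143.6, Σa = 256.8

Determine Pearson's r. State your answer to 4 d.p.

-0.9773

r = (nΣab − ΣaΣb) / √[(nΣa² − (Σa)²)(nΣb² − (Σb)²)]
Numerator: 10×3239.66 − 256.8×143.6 = -4479.88
Denominator: √[(77848.8 − 65946.24)(22386.4 − 20620.96)] = √[11902.56 × 1765.44] = 4584.0218
r = -4479.88 / 4584.0218 ≈ -0.9773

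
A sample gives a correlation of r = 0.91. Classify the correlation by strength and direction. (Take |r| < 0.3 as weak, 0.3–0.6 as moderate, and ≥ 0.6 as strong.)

strong positive

r = 0.91 > 0 so the relationship is positive.
|r| = 0.91, which falls in the strong range.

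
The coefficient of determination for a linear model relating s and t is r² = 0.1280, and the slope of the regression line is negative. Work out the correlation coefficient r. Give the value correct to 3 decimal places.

|r| = √0.1280 = 0.358
The association is negative, so r = −0.358.

-0.358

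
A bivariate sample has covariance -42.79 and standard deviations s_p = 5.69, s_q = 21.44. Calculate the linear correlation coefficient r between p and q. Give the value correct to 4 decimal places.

-0.3508

r = Cov(p,q) / (s_p · s_q) = -42.79 / (5.69 × 21.44)
  = -42.79 / 121.9936 ≈ -0.3508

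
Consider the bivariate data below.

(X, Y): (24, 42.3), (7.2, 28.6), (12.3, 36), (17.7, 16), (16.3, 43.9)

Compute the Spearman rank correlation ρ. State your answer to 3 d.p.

Rank X: 5, 1, 2, 4, 3
Rank Y: 4, 2, 3, 1, 5
d = rank(X) − rank(Y): 1, -1, -1, 3, -2; Σd² = 16
ρ = 1 − 6Σd² / [n(n²−1)] = 1 − 6×16 / (5×24) = 1 − 96/120 ≈ 0.200

0.200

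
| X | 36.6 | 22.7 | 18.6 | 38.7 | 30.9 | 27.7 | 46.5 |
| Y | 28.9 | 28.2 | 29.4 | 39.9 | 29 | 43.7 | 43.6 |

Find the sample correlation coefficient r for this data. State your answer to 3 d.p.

n = 7, ΣX = 221.7, ΣY = 242.7, ΣX² = 7582.85, ΣY² = 8738.47, ΣXY = 7922.84
nΣXY − ΣXΣY = 55459.88 − 53806.59 = 1653.29
nΣX² − (ΣX)² = 53079.95 − 49150.89 = 3929.06; nΣY² − (ΣY)² = 61169.29 − 58903.29 = 2266
r = 1653.29 / √(3929.06 × 2266) = 1653.29 / 2983.8314 ≈ 0.554

0.554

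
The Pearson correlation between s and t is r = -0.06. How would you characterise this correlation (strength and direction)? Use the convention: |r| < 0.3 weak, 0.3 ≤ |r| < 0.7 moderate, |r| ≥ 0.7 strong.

weak negative

r = -0.06 < 0 so the relationship is negative.
|r| = 0.06, which falls in the weak range.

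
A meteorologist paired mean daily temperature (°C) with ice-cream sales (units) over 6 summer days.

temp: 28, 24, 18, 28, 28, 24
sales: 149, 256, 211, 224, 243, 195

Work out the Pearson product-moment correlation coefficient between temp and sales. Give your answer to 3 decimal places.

-0.106

n = 6, Σx = 150, Σy = 1278, Σx² = 3828, Σy² = 279508, Σxy = 31870
nΣxy − ΣxΣy = 191220 − 191700 = -480
nΣx² − (Σx)² = 22968 − 22500 = 468; nΣy² − (Σy)² = 1677048 − 1633284 = 43764
r = -480 / √(468 × 43764) = -480 / 4525.6549 ≈ -0.106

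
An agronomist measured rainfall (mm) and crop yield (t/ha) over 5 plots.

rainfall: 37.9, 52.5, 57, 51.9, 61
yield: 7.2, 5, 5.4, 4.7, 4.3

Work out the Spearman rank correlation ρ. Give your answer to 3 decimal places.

Rank rainfall: 1, 3, 4, 2, 5
Rank yield: 5, 3, 4, 2, 1
d = rank(rainfall) − rank(yield): -4, 0, 0, 0, 4; Σd² = 32
ρ = 1 − 6Σd² / [n(n²−1)] = 1 − 6×32 / (5×24) = 1 − 192/120 ≈ -0.600

-0.600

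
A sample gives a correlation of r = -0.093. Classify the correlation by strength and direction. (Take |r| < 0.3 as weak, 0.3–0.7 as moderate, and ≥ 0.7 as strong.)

weak negative

r = -0.093 < 0 so the relationship is negative.
|r| = 0.093, which falls in the weak range.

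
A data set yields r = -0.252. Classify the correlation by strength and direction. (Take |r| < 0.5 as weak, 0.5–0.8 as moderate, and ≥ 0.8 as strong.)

r = -0.252 < 0 so the relationship is negative.
|r| = 0.252, which falls in the weak range.

weak negative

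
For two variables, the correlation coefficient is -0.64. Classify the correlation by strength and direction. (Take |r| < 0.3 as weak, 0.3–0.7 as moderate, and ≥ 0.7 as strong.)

moderate negative

r = -0.64 < 0 so the relationship is negative.
|r| = 0.64, which falls in the moderate range.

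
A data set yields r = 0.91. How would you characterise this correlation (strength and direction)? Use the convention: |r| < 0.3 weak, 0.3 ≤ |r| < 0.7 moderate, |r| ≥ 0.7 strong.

strong positive

r = 0.91 > 0 so the relationship is positive.
|r| = 0.91, which falls in the strong range.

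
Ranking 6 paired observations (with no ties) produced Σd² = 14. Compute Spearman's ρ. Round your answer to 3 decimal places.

ρ = 1 − 6Σd² / [n(n²−1)] = 1 − 6×14 / (6×35)
  = 1 − 84/210 = 1 − 0.4000 ≈ 0.600

0.600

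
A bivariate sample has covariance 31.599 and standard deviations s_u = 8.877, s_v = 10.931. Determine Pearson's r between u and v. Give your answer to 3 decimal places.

0.326

r = Cov(u,v) / (s_u · s_v) = 31.599 / (8.877 × 10.931)
  = 31.599 / 97.0345 ≈ 0.326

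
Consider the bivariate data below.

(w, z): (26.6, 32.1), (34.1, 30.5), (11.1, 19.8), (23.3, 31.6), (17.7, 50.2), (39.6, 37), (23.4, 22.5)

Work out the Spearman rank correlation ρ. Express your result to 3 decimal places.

Rank w: 5, 6, 1, 3, 2, 7, 4
Rank z: 5, 3, 1, 4, 7, 6, 2
d = rank(w) − rank(z): 0, 3, 0, -1, -5, 1, 2; Σd² = 40
ρ = 1 − 6Σd² / [n(n²−1)] = 1 − 6×40 / (7×48) = 1 − 240/336 ≈ 0.286

0.286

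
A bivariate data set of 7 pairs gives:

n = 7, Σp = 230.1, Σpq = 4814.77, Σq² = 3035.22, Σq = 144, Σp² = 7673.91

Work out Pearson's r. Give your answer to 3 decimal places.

0.907

r = (nΣpq − ΣpΣq) / √[(nΣp² − (Σp)²)(nΣq² − (Σq)²)]
Numerator: 7×4814.77 − 230.1×144 = 568.99
Denominator: √[(53717.37 − 52946.01)(21246.54 − 20736)] = √[771.36 × 510.54] = 627.5429
r = 568.99 / 627.5429 ≈ 0.907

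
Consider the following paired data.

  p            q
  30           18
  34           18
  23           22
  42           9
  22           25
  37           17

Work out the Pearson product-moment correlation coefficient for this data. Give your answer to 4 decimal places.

n = 6, Σp = 188, Σq = 109, Σp² = 6202, Σq² = 2127, Σpq = 3215
nΣpq − ΣpΣq = 19290 − 20492 = -1202
nΣp² − (Σp)² = 37212 − 35344 = 1868; nΣq² − (Σq)² = 12762 − 11881 = 881
r = -1202 / √(1868 × 881) = -1202 / 1282.8515 ≈ -0.9370

-0.9370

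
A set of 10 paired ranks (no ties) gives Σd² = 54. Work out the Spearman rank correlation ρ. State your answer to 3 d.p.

ρ = 1 − 6Σd² / [n(n²−1)] = 1 − 6×54 / (10×99)
  = 1 − 324/990 = 1 − 0.3273 ≈ 0.673

0.673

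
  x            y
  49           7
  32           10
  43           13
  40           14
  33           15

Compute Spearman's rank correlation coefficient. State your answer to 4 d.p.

Rank x: 5, 1, 4, 3, 2
Rank y: 1, 2, 3, 4, 5
d = rank(x) − rank(y): 4, -1, 1, -1, -3; Σd² = 28
ρ = 1 − 6Σd² / [n(n²−1)] = 1 − 6×28 / (5×24) = 1 − 168/120 ≈ -0.4000

-0.4000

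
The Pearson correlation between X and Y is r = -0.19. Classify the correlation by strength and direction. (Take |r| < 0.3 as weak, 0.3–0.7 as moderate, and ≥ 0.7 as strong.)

r = -0.19 < 0 so the relationship is negative.
|r| = 0.19, which falls in the weak range.

weak negative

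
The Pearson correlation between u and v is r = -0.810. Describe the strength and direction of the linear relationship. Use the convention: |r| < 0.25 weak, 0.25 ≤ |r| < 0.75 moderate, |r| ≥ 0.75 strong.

strong negative

r = -0.810 < 0 so the relationship is negative.
|r| = 0.810, which falls in the strong range.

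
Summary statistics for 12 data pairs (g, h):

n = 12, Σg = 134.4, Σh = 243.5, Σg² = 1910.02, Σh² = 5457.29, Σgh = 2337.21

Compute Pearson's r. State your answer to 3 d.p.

r = (nΣgh − ΣgΣh) / √[(nΣg² − (Σg)²)(nΣh² − (Σh)²)]
Numerator: 12×2337.21 − 134.4×243.5 = -4679.88
Denominator: √[(22920.24 − 18063.36)(65487.48 − 59292.25)] = √[4856.88 × 6195.23] = 5485.3887
r = -4679.88 / 5485.3887 ≈ -0.853

-0.853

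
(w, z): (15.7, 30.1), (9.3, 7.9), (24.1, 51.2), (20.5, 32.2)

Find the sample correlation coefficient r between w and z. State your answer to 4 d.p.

0.9626

n = 4, Σw = 69.6, Σz = 121.4, Σw² = 1334.04, Σz² = 4626.7, Σwz = 2440.06
nΣwz − ΣwΣz = 9760.24 − 8449.44 = 1310.8
nΣw² − (Σw)² = 5336.16 − 4844.16 = 492; nΣz² − (Σz)² = 18506.8 − 14737.96 = 3768.84
r = 1310.8 / √(492 × 3768.84) = 1310.8 / 1361.7156 ≈ 0.9626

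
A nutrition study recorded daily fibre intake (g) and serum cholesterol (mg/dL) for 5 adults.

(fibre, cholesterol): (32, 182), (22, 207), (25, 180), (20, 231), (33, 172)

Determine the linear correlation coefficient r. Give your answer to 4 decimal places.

-0.8553

n = 5, Σx = 132, Σy = 972, Σx² = 3622, Σy² = 191318, Σxy = 25174
nΣxy − ΣxΣy = 125870 − 128304 = -2434
nΣx² − (Σx)² = 18110 − 17424 = 686; nΣy² − (Σy)² = 956590 − 944784 = 11806
r = -2434 / √(686 × 11806) = -2434 / 2845.8594 ≈ -0.8553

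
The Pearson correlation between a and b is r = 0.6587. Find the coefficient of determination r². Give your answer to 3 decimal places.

r² = (0.6587)² = 0.434

0.434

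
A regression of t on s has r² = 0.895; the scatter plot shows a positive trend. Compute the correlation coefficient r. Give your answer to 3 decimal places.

0.946

|r| = √0.895 = 0.946
The association is positive, so r = 0.946.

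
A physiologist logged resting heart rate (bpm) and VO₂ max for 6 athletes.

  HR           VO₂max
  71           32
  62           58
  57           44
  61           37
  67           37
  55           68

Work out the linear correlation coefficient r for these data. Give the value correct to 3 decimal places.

n = 6, Σx = 373, Σy = 276, Σx² = 23369, Σy² = 13686, Σxy = 16852
nΣxy − ΣxΣy = 101112 − 102948 = -1836
nΣx² − (Σx)² = 140214 − 139129 = 1085; nΣy² − (Σy)² = 82116 − 76176 = 5940
r = -1836 / √(1085 × 5940) = -1836 / 2538.6808 ≈ -0.723

-0.723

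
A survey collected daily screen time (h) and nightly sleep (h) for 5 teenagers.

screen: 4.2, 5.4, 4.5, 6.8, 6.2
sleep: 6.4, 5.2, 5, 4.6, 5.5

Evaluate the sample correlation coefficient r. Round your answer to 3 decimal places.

-0.629

n = 5, Σx = 27.1, Σy = 26.7, Σx² = 151.73, Σy² = 144.41, Σxy = 142.84
nΣxy − ΣxΣy = 714.2 − 723.57 = -9.37
nΣx² − (Σx)² = 758.65 − 734.41 = 24.24; nΣy² − (Σy)² = 722.05 − 712.89 = 9.16
r = -9.37 / √(24.24 × 9.16) = -9.37 / 14.9010 ≈ -0.629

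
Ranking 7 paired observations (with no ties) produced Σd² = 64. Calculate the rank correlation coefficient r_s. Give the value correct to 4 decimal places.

-0.1429

ρ = 1 − 6Σd² / [n(n²−1)] = 1 − 6×64 / (7×48)
  = 1 − 384/336 = 1 − 1.14286 ≈ -0.1429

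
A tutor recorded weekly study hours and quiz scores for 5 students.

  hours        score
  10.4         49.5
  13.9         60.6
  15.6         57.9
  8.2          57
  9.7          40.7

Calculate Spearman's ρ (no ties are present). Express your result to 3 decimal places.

0.600

Rank hours: 3, 4, 5, 1, 2
Rank score: 2, 5, 4, 3, 1
d = rank(hours) − rank(score): 1, -1, 1, -2, 1; Σd² = 8
ρ = 1 − 6Σd² / [n(n²−1)] = 1 − 6×8 / (5×24) = 1 − 48/120 ≈ 0.600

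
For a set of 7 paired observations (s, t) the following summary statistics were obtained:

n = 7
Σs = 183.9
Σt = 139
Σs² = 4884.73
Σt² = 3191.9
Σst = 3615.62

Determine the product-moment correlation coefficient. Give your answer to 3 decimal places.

-0.238

r = (nΣst − ΣsΣt) / √[(nΣs² − (Σs)²)(nΣt² − (Σt)²)]
Numerator: 7×3615.62 − 183.9×139 = -252.76
Denominator: √[(34193.11 − 33819.21)(22343.3 − 19321)] = √[373.9 × 3022.3] = 1063.0324
r = -252.76 / 1063.0324 ≈ -0.238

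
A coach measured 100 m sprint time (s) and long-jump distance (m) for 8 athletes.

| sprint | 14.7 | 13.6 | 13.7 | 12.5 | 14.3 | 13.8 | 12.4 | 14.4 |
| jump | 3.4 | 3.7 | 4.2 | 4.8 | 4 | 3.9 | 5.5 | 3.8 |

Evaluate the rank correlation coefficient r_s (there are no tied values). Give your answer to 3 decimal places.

-0.738

Rank sprint: 8, 3, 4, 2, 6, 5, 1, 7
Rank jump: 1, 2, 6, 7, 5, 4, 8, 3
d = rank(sprint) − rank(jump): 7, 1, -2, -5, 1, 1, -7, 4; Σd² = 146
ρ = 1 − 6Σd² / [n(n²−1)] = 1 − 6×146 / (8×63) = 1 − 876/504 ≈ -0.738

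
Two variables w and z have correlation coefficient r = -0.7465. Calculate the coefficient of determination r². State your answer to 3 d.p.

r² = (-0.7465)² = 0.557

0.557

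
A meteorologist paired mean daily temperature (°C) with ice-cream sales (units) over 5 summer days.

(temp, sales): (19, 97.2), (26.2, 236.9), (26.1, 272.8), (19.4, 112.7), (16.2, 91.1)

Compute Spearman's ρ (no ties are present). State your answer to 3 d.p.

0.900

Rank temp: 2, 5, 4, 3, 1
Rank sales: 2, 4, 5, 3, 1
d = rank(temp) − rank(sales): 0, 1, -1, 0, 0; Σd² = 2
ρ = 1 − 6Σd² / [n(n²−1)] = 1 − 6×2 / (5×24) = 1 − 12/120 ≈ 0.900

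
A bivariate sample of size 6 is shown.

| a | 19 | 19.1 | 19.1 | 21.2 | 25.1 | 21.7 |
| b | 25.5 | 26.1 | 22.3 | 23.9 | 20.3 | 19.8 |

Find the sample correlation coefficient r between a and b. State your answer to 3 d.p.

n = 6, Σa = 125.2, Σb = 137.9, Σa² = 2640.96, Σb² = 3204.09, Σab = 2854.81
nΣab − ΣaΣb = 17128.86 − 17265.08 = -136.22
nΣa² − (Σa)² = 15845.76 − 15675.04 = 170.72; nΣb² − (Σb)² = 19224.54 − 19016.41 = 208.13
r = -136.22 / √(170.72 × 208.13) = -136.22 / 188.4992 ≈ -0.723

-0.723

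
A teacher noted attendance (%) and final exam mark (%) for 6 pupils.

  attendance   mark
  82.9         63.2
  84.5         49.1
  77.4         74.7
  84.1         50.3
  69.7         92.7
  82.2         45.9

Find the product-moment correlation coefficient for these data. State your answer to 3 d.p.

-0.936

n = 6, Σx = 480.8, Σy = 375.9, Σx² = 38691.16, Σy² = 25215.33, Σxy = 29634.41
nΣxy − ΣxΣy = 177806.46 − 180732.72 = -2926.26
nΣx² − (Σx)² = 232146.96 − 231168.64 = 978.32; nΣy² − (Σy)² = 151291.98 − 141300.81 = 9991.17
r = -2926.26 / √(978.32 × 9991.17) = -2926.26 / 3126.4295 ≈ -0.936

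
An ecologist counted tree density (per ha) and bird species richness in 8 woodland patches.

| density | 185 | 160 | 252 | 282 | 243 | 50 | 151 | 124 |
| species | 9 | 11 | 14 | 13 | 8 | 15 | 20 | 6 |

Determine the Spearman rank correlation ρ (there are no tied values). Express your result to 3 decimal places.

-0.095

Rank density: 5, 4, 7, 8, 6, 1, 3, 2
Rank species: 3, 4, 6, 5, 2, 7, 8, 1
d = rank(density) − rank(species): 2, 0, 1, 3, 4, -6, -5, 1; Σd² = 92
ρ = 1 − 6Σd² / [n(n²−1)] = 1 − 6×92 / (8×63) = 1 − 552/504 ≈ -0.095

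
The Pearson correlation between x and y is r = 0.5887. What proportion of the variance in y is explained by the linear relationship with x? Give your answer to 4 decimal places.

0.3466

r² = (0.5887)² = 0.3466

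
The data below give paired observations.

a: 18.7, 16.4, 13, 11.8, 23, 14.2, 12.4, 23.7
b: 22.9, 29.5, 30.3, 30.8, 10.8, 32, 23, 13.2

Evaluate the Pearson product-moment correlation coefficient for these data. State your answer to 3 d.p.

-0.867

n = 8, Σa = 133.2, Σb = 192.5, Σa² = 2372.98, Σb² = 5105.27, Σab = 2970.21
nΣab − ΣaΣb = 23761.68 − 25641 = -1879.32
nΣa² − (Σa)² = 18983.84 − 17742.24 = 1241.6; nΣb² − (Σb)² = 40842.16 − 37056.25 = 3785.91
r = -1879.32 / √(1241.6 × 3785.91) = -1879.32 / 2168.0835 ≈ -0.867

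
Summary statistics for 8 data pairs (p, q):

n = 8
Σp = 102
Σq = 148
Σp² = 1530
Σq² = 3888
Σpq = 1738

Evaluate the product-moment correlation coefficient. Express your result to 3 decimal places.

-0.290

r = (nΣpq − ΣpΣq) / √[(nΣp² − (Σp)²)(nΣq² − (Σq)²)]
Numerator: 8×1738 − 102×148 = -1192
Denominator: √[(12240 − 10404)(31104 − 21904)] = √[1836 × 9200] = 4109.8905
r = -1192 / 4109.8905 ≈ -0.290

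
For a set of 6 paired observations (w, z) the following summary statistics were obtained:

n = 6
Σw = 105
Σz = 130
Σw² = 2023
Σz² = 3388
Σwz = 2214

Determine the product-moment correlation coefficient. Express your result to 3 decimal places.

-0.187

r = (nΣwz − ΣwΣz) / √[(nΣw² − (Σw)²)(nΣz² − (Σz)²)]
Numerator: 6×2214 − 105×130 = -366
Denominator: √[(12138 − 11025)(20328 − 16900)] = √[1113 × 3428] = 1953.2957
r = -366 / 1953.2957 ≈ -0.187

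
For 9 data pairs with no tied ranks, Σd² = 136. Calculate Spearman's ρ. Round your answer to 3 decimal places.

ρ = 1 − 6Σd² / [n(n²−1)] = 1 − 6×136 / (9×80)
  = 1 − 816/720 = 1 − 1.1333 ≈ -0.133

-0.133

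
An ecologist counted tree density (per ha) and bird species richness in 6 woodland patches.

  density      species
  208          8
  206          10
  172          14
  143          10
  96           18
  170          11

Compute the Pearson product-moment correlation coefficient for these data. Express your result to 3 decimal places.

-0.811

n = 6, Σx = 995, Σy = 71, Σx² = 173849, Σy² = 905, Σxy = 11160
nΣxy − ΣxΣy = 66960 − 70645 = -3685
nΣx² − (Σx)² = 1043094 − 990025 = 53069; nΣy² − (Σy)² = 5430 − 5041 = 389
r = -3685 / √(53069 × 389) = -3685 / 4543.5494 ≈ -0.811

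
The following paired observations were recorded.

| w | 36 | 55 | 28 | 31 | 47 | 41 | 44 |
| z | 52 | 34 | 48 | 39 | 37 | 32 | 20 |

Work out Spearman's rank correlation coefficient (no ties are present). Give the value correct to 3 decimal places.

Rank w: 3, 7, 1, 2, 6, 4, 5
Rank z: 7, 3, 6, 5, 4, 2, 1
d = rank(w) − rank(z): -4, 4, -5, -3, 2, 2, 4; Σd² = 90
ρ = 1 − 6Σd² / [n(n²−1)] = 1 − 6×90 / (7×48) = 1 − 540/336 ≈ -0.607

-0.607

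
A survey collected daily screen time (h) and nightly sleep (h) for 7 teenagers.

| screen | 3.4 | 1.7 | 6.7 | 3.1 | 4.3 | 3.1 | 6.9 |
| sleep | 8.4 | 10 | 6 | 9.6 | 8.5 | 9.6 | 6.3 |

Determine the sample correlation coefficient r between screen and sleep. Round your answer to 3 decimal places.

n = 7, Σx = 29.2, Σy = 58.4, Σx² = 144.66, Σy² = 502.82, Σxy = 225.3
nΣxy − ΣxΣy = 1577.1 − 1705.28 = -128.18
nΣx² − (Σx)² = 1012.62 − 852.64 = 159.98; nΣy² − (Σy)² = 3519.74 − 3410.56 = 109.18
r = -128.18 / √(159.98 × 109.18) = -128.18 / 132.1613 ≈ -0.970

-0.970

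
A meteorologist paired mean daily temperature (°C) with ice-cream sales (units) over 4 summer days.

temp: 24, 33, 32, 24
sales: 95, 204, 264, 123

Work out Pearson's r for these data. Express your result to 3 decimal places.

n = 4, Σx = 113, Σy = 686, Σx² = 3265, Σy² = 135466, Σxy = 20412
nΣxy − ΣxΣy = 81648 − 77518 = 4130
nΣx² − (Σx)² = 13060 − 12769 = 291; nΣy² − (Σy)² = 541864 − 470596 = 71268
r = 4130 / √(291 × 71268) = 4130 / 4554.0079 ≈ 0.907

0.907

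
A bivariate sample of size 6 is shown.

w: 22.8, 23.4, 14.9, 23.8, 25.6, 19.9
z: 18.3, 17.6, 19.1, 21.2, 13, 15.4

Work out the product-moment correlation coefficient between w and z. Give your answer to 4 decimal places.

n = 6, Σw = 130.4, Σz = 104.6, Σw² = 2907.22, Σz² = 1865.06, Σwz = 2257.49
nΣwz − ΣwΣz = 13544.94 − 13639.84 = -94.9
nΣw² − (Σw)² = 17443.32 − 17004.16 = 439.16; nΣz² − (Σz)² = 11190.36 − 10941.16 = 249.2
r = -94.9 / √(439.16 × 249.2) = -94.9 / 330.8152 ≈ -0.2869

-0.2869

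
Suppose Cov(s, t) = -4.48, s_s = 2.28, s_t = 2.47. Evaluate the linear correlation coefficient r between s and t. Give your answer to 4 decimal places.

-0.7955

r = Cov(s,t) / (s_s · s_t) = -4.48 / (2.28 × 2.47)
  = -4.48 / 5.6316 ≈ -0.7955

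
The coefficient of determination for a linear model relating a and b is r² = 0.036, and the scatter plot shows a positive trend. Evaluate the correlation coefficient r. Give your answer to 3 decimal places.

|r| = √0.036 = 0.190
The association is positive, so r = 0.190.

0.190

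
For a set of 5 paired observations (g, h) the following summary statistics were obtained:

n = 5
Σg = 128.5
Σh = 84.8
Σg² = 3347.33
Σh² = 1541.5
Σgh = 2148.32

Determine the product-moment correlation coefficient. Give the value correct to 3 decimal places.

-0.456

r = (nΣgh − ΣgΣh) / √[(nΣg² − (Σg)²)(nΣh² − (Σh)²)]
Numerator: 5×2148.32 − 128.5×84.8 = -155.2
Denominator: √[(16736.65 − 16512.25)(7707.5 − 7191.04)] = √[224.4 × 516.46] = 340.4315
r = -155.2 / 340.4315 ≈ -0.456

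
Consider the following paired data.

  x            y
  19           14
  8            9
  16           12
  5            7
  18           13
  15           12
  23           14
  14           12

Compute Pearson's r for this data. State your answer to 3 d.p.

0.971

n = 8, Σx = 118, Σy = 93, Σx² = 1980, Σy² = 1123, Σxy = 1469
nΣxy − ΣxΣy = 11752 − 10974 = 778
nΣx² − (Σx)² = 15840 − 13924 = 1916; nΣy² − (Σy)² = 8984 − 8649 = 335
r = 778 / √(1916 × 335) = 778 / 801.1617 ≈ 0.971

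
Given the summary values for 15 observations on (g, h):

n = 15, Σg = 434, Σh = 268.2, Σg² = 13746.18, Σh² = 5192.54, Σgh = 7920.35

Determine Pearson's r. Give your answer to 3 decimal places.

r = (nΣgh − ΣgΣh) / √[(nΣg² − (Σg)²)(nΣh² − (Σh)²)]
Numerator: 15×7920.35 − 434×268.2 = 2406.45
Denominator: √[(206192.7 − 188356)(77888.1 − 71931.24)] = √[17836.7 × 5956.86] = 10307.7992
r = 2406.45 / 10307.7992 ≈ 0.233

0.233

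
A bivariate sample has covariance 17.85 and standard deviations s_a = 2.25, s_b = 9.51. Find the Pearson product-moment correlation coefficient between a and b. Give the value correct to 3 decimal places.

0.834

r = Cov(a,b) / (s_a · s_b) = 17.85 / (2.25 × 9.51)
  = 17.85 / 21.3975 ≈ 0.834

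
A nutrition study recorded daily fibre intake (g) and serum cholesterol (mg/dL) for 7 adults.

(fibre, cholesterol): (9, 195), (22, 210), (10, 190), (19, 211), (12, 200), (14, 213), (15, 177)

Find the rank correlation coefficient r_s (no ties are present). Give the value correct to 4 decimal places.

Rank fibre: 1, 7, 2, 6, 3, 4, 5
Rank cholesterol: 3, 5, 2, 6, 4, 7, 1
d = rank(fibre) − rank(cholesterol): -2, 2, 0, 0, -1, -3, 4; Σd² = 34
ρ = 1 − 6Σd² / [n(n²−1)] = 1 − 6×34 / (7×48) = 1 − 204/336 ≈ 0.3929

0.3929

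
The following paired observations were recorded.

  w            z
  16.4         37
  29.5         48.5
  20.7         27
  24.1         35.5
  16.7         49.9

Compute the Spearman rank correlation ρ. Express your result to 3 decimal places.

Rank w: 1, 5, 3, 4, 2
Rank z: 3, 4, 1, 2, 5
d = rank(w) − rank(z): -2, 1, 2, 2, -3; Σd² = 22
ρ = 1 − 6Σd² / [n(n²−1)] = 1 − 6×22 / (5×24) = 1 − 132/120 ≈ -0.100

-0.100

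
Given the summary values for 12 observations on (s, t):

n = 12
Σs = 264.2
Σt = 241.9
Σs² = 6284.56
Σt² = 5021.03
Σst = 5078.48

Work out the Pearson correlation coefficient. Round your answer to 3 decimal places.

r = (nΣst − ΣsΣt) / √[(nΣs² − (Σs)²)(nΣt² − (Σt)²)]
Numerator: 12×5078.48 − 264.2×241.9 = -2968.22
Denominator: √[(75414.72 − 69801.64)(60252.36 − 58515.61)] = √[5613.08 × 1736.75] = 3122.2615
r = -2968.22 / 3122.2615 ≈ -0.951

-0.951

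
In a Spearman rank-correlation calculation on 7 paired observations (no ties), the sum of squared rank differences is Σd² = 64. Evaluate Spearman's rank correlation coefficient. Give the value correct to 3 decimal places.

-0.143

ρ = 1 − 6Σd² / [n(n²−1)] = 1 − 6×64 / (7×48)
  = 1 − 384/336 = 1 − 1.1429 ≈ -0.143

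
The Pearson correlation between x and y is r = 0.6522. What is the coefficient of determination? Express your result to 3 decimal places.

0.425

r² = (0.6522)² = 0.425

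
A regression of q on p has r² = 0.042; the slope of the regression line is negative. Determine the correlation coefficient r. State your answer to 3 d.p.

|r| = √0.042 = 0.205
The association is negative, so r = −0.205.

-0.205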